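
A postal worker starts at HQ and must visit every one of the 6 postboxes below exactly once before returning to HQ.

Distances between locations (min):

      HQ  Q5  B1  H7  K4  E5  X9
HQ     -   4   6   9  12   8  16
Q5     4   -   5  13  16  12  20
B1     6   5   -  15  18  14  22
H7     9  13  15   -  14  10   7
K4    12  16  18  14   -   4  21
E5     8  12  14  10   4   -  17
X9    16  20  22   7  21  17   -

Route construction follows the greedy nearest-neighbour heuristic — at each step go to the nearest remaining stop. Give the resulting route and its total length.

At HQ the remaining stops are Q5 4, B1 6, E5 8, H7 9, K4 12, X9 16; go to Q5.
At Q5 the remaining stops are B1 5, E5 12, H7 13, K4 16, X9 20; go to B1.
At B1 the remaining stops are E5 14, H7 15, K4 18, X9 22; go to E5.
At E5 the remaining stops are K4 4, H7 10, X9 17; go to K4.
At K4 the remaining stops are H7 14, X9 21; go to H7.
At H7 the remaining stops are X9 7; go to X9.
Return X9→HQ: 16.
Total = 4 + 5 + 14 + 4 + 14 + 7 + 16 = 64.

64 min along HQ → Q5 → B1 → E5 → K4 → H7 → X9 → HQ.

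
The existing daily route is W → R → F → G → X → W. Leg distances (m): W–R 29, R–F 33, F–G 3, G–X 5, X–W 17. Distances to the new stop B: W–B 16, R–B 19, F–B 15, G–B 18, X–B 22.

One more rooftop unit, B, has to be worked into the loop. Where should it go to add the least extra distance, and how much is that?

+1 m — insert B between R and F.

Insertion cost between consecutive stops i–j is d(i,B) + d(B,j) − d(i,j):
  between W and R: 16 + 19 − 29 = 6
  between R and F: 19 + 15 − 33 = 1
  between F and G: 15 + 18 − 3 = 30
  between G and X: 18 + 22 − 5 = 35
  between X and W: 22 + 16 − 17 = 21
Cheapest insertion is between R and F, adding 1.
New total = 87 + 1 = 88.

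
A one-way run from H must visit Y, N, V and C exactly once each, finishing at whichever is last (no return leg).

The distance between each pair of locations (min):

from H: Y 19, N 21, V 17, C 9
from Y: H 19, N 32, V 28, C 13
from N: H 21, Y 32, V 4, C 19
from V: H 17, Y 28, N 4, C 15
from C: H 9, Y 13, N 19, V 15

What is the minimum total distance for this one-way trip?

There are 4! = 24 possible orderings.
H - Y - N - V - C: 19+32+4+15 = 70
H - Y - N - C - V: 19+32+19+15 = 85
H - Y - V - N - C: 19+28+4+19 = 70
H - Y - V - C - N: 19+28+15+19 = 81
H - Y - C - N - V: 19+13+19+4 = 55
H - Y - C - V - N: 19+13+15+4 = 51
H - N - Y - V - C: 21+32+28+15 = 96
H - N - Y - C - V: 21+32+13+15 = 81
H - N - V - Y - C: 21+4+28+13 = 66
H - N - V - C - Y: 21+4+15+13 = 53
H - N - C - Y - V: 21+19+13+28 = 81
H - N - C - V - Y: 21+19+15+28 = 83
H - V - Y - N - C: 17+28+32+19 = 96
H - V - Y - C - N: 17+28+13+19 = 77
… (10 more)
The minimum is 51.
One shortest path: H → Y → C → V → N.

Minimum one-way distance = 51 min.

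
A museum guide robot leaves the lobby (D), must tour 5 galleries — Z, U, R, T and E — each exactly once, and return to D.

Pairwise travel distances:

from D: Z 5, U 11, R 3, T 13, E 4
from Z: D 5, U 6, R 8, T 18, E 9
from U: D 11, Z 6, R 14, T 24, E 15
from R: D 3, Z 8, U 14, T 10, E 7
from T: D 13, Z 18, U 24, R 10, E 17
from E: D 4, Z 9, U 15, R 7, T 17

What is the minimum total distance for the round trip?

Shortest round trip = 56.

D→Z→U→R→T→E→D: 5+6+14+10+17+4 = 56
D→Z→U→R→E→T→D: 5+6+14+7+17+13 = 62
D→Z→U→T→R→E→D: 5+6+24+10+7+4 = 56
D→Z→U→T→E→R→D: 5+6+24+17+7+3 = 62
D→Z→U→E→R→T→D: 5+6+15+7+10+13 = 56
D→Z→U→E→T→R→D: 5+6+15+17+10+3 = 56
D→Z→R→U→T→E→D: 5+8+14+24+17+4 = 72
D→Z→R→U→E→T→D: 5+8+14+15+17+13 = 72
D→Z→R→T→U→E→D: 5+8+10+24+15+4 = 66
D→Z→R→T→E→U→D: 5+8+10+17+15+11 = 66
D→Z→R→E→U→T→D: 5+8+7+15+24+13 = 72
D→Z→R→E→T→U→D: 5+8+7+17+24+11 = 72
D→Z→T→U→R→E→D: 5+18+24+14+7+4 = 72
D→Z→T→U→E→R→D: 5+18+24+15+7+3 = 72
… (46 more)
The minimum is 56.
One optimal route: D → Z → U → R → T → E → D (or its reverse).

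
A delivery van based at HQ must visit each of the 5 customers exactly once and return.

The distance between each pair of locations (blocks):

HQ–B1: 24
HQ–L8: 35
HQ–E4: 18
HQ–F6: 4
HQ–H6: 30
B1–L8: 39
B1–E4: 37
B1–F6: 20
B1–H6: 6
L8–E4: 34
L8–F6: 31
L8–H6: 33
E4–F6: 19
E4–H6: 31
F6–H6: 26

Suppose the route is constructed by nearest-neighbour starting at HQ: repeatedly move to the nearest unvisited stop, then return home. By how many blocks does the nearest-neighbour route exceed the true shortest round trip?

HQ: F6=4, E4=18, B1=24, H6=30, L8=35 ⇒ F6
F6: E4=19, B1=20, H6=26, L8=31 ⇒ E4
E4: H6=31, L8=34, B1=37 ⇒ H6
H6: B1=6, L8=33 ⇒ B1
B1: L8=39 ⇒ L8
NN route HQ → F6 → E4 → H6 → B1 → L8 → HQ costs 134.
Optimal: HQ → E4 → L8 → H6 → B1 → F6 → HQ costs 115 (by enumerating all 60 distinct tours).
Excess = 134 − 115 = 19.

19 blocks longer than the optimal tour.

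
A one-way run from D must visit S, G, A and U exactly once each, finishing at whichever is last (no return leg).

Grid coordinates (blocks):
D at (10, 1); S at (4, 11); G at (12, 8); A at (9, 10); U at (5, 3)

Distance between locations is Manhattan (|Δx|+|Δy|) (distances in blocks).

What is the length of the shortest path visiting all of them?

Shortest open route: 27 blocks.

There are 4! = 24 possible orderings.
D→S→G→A→U: 16+11+5+11 = 43
D→S→G→U→A: 16+11+12+11 = 50
D→S→A→G→U: 16+6+5+12 = 39
D→S→A→U→G: 16+6+11+12 = 45
D→S→U→G→A: 16+9+12+5 = 42
D→S→U→A→G: 16+9+11+5 = 41
D→G→S→A→U: 9+11+6+11 = 37
D→G→S→U→A: 9+11+9+11 = 40
D→G→A→S→U: 9+5+6+9 = 29
D→G→A→U→S: 9+5+11+9 = 34
D→G→U→S→A: 9+12+9+6 = 36
D→G→U→A→S: 9+12+11+6 = 38
D→A→S→G→U: 10+6+11+12 = 39
D→A→S→U→G: 10+6+9+12 = 37
… (10 more)
D→U→S→A→G: 7+9+6+5 = 27  ← best
The minimum is 27.
One shortest path: D → U → S → A → G.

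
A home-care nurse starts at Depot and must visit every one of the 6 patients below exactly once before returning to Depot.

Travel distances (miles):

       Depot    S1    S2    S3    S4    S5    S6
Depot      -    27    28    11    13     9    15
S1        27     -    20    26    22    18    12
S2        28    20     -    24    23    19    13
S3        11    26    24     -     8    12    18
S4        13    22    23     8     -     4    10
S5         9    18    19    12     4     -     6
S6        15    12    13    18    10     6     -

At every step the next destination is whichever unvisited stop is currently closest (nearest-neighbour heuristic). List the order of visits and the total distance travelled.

Total distance 99 miles via the nearest-neighbour route Depot → S5 → S4 → S3 → S6 → S1 → S2 → Depot.

At Depot the remaining stops are S5 9, S3 11, S4 13, S6 15, S1 27, S2 28; go to S5.
At S5 the remaining stops are S4 4, S6 6, S3 12, S1 18, S2 19; go to S4.
At S4 the remaining stops are S3 8, S6 10, S1 22, S2 23; go to S3.
At S3 the remaining stops are S6 18, S2 24, S1 26; go to S6.
At S6 the remaining stops are S1 12, S2 13; go to S1.
At S1 the remaining stops are S2 20; go to S2.
Return S2→Depot: 28.
Total = 9 + 4 + 8 + 18 + 12 + 20 + 28 = 99.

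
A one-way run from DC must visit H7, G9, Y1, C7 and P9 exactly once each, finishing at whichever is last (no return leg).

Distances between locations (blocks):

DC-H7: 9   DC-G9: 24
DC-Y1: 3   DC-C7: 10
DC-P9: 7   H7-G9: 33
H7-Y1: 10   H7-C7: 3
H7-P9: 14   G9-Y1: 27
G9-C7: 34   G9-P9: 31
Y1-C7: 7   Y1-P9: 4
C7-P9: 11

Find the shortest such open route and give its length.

There are 5! = 120 possible orderings.
DC → H7 → G9 → Y1 → C7 → P9: 9+33+27+7+11 = 87
DC → H7 → G9 → Y1 → P9 → C7: 9+33+27+4+11 = 84
DC → H7 → G9 → C7 → Y1 → P9: 9+33+34+7+4 = 87
DC → H7 → G9 → C7 → P9 → Y1: 9+33+34+11+4 = 91
DC → H7 → G9 → P9 → Y1 → C7: 9+33+31+4+7 = 84
DC → H7 → G9 → P9 → C7 → Y1: 9+33+31+11+7 = 91
DC → H7 → Y1 → G9 → C7 → P9: 9+10+27+34+11 = 91
DC → H7 → Y1 → G9 → P9 → C7: 9+10+27+31+11 = 88
DC → H7 → Y1 → C7 → G9 → P9: 9+10+7+34+31 = 91
DC → H7 → Y1 → C7 → P9 → G9: 9+10+7+11+31 = 68
DC → H7 → Y1 → P9 → G9 → C7: 9+10+4+31+34 = 88
DC → H7 → Y1 → P9 → C7 → G9: 9+10+4+11+34 = 68
DC → H7 → C7 → G9 → Y1 → P9: 9+3+34+27+4 = 77
DC → H7 → C7 → G9 → P9 → Y1: 9+3+34+31+4 = 81
… (106 more)
DC → H7 → C7 → Y1 → P9 → G9: 9+3+7+4+31 = 54  ← best
The minimum is 54.
One shortest path: DC → H7 → C7 → Y1 → P9 → G9.

Minimum one-way distance = 54 blocks.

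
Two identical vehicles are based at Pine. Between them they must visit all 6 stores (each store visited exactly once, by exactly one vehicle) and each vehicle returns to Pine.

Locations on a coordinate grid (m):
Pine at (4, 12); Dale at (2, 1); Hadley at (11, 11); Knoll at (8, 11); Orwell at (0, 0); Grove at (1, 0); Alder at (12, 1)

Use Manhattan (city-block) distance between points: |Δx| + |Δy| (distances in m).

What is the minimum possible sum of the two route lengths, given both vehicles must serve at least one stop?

58 m — the smallest possible combined total.

Try each way of splitting the stops between the two vehicles (each non-empty) and, for each split, find the best tour for each vehicle:
  {Dale} + {Hadley, Knoll, Orwell, Grove, Alder}: 26 + 48 = 74
  {Hadley} + {Dale, Knoll, Orwell, Grove, Alder}: 16 + 48 = 64
  {Dale, Hadley} + {Knoll, Orwell, Grove, Alder}: 40 + 48 = 88
  {Knoll} + {Dale, Hadley, Orwell, Grove, Alder}: 10 + 48 = 58
  {Dale, Knoll} + {Hadley, Orwell, Grove, Alder}: 34 + 48 = 82
  {Hadley, Knoll} + {Dale, Orwell, Grove, Alder}: 16 + 48 = 64
  … (31 splits in total)
Best: vehicle 1 Pine → Knoll → Pine = 10; vehicle 2 Pine → Dale → Orwell → Grove → Alder → Hadley → Pine = 48; combined 58.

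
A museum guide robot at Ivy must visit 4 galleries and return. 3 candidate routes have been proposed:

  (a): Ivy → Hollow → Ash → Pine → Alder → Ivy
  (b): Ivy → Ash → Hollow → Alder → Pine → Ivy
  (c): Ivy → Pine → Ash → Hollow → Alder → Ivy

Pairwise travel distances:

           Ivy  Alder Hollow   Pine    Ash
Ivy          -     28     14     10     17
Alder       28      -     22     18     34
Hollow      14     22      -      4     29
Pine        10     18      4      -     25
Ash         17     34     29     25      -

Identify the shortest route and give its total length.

(a): 14 + 29 + 25 + 18 + 28 = 114
(b): 17 + 29 + 22 + 18 + 10 = 96
(c): 10 + 25 + 29 + 22 + 28 = 114

Shortest is (b), total 96.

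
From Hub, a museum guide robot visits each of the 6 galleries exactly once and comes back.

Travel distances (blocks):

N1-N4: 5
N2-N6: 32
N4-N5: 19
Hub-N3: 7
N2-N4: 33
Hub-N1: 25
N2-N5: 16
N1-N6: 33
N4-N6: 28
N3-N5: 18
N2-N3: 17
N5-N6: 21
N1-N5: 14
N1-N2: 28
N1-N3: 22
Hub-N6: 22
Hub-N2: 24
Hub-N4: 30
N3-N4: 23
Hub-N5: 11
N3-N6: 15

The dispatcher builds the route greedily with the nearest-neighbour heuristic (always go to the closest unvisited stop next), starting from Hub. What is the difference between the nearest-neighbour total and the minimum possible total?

10 blocks longer than the optimal tour.

From Hub: N3=7, N5=11, N6=22, N2=24, N1=25, N4=30 → choose N3 (7).
From N3: N6=15, N2=17, N5=18, N1=22, N4=23 → choose N6 (15).
From N6: N5=21, N4=28, N2=32, N1=33 → choose N5 (21).
From N5: N1=14, N2=16, N4=19 → choose N1 (14).
From N1: N4=5, N2=28 → choose N4 (5).
From N4: N2=33 → choose N2 (33).
NN route Hub → N3 → N6 → N5 → N1 → N4 → N2 → Hub costs 119.
Optimal: Hub → N2 → N5 → N1 → N4 → N6 → N3 → Hub costs 109 (by enumerating all 360 distinct tours).
Excess = 119 − 109 = 10.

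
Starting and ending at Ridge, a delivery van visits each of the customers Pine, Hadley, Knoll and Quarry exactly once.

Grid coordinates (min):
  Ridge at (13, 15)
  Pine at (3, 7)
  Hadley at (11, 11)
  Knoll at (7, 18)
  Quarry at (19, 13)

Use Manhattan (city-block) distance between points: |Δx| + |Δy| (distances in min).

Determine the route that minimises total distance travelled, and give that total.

54 min — the shortest possible round trip.

There are 12 distinct closed tours to check (reversals are equivalent).
Ridge → Pine → Hadley → Knoll → Quarry → Ridge: 18+12+11+17+8 = 66
Ridge → Pine → Hadley → Quarry → Knoll → Ridge: 18+12+10+17+9 = 66
Ridge → Pine → Knoll → Hadley → Quarry → Ridge: 18+15+11+10+8 = 62
Ridge → Pine → Knoll → Quarry → Hadley → Ridge: 18+15+17+10+6 = 66
Ridge → Pine → Quarry → Hadley → Knoll → Ridge: 18+22+10+11+9 = 70
Ridge → Pine → Quarry → Knoll → Hadley → Ridge: 18+22+17+11+6 = 74
Ridge → Hadley → Pine → Knoll → Quarry → Ridge: 6+12+15+17+8 = 58
Ridge → Hadley → Pine → Quarry → Knoll → Ridge: 6+12+22+17+9 = 66
Ridge → Hadley → Knoll → Pine → Quarry → Ridge: 6+11+15+22+8 = 62
Ridge → Hadley → Quarry → Pine → Knoll → Ridge: 6+10+22+15+9 = 62
Ridge → Knoll → Pine → Hadley → Quarry → Ridge: 9+15+12+10+8 = 54
Ridge → Knoll → Hadley → Pine → Quarry → Ridge: 9+11+12+22+8 = 62
The minimum is 54.
One optimal route: Ridge → Knoll → Pine → Hadley → Quarry → Ridge (or its reverse).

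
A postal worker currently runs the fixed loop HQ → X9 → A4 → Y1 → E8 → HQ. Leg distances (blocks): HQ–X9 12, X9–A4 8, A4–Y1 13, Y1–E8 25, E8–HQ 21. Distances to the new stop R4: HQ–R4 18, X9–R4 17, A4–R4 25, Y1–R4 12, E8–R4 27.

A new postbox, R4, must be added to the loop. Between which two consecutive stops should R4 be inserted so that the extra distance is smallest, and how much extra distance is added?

+14 blocks — insert R4 between Y1 and E8.

Insertion cost between consecutive stops i–j is d(i,R4) + d(R4,j) − d(i,j):
  between HQ and X9: 18 + 17 − 12 = 23
  between X9 and A4: 17 + 25 − 8 = 34
  between A4 and Y1: 25 + 12 − 13 = 24
  between Y1 and E8: 12 + 27 − 25 = 14
  between E8 and HQ: 27 + 18 − 21 = 24
Cheapest insertion is between Y1 and E8, adding 14.
New total = 79 + 14 = 93.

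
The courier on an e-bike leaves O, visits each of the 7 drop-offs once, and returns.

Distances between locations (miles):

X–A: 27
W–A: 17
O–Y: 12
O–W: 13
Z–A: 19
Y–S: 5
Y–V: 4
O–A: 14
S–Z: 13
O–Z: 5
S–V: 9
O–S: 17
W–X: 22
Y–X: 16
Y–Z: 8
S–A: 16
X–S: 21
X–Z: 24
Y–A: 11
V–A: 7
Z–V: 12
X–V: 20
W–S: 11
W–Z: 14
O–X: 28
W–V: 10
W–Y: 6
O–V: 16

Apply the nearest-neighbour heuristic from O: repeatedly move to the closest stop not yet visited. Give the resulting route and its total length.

O → [Z:5 / Y:12 / W:13 / A:14 / V:16 / S:17 / X:28] → Z (5)
Z → [Y:8 / V:12 / S:13 / W:14 / A:19 / X:24] → Y (8)
Y → [V:4 / S:5 / W:6 / A:11 / X:16] → V (4)
V → [A:7 / S:9 / W:10 / X:20] → A (7)
A → [S:16 / W:17 / X:27] → S (16)
S → [W:11 / X:21] → W (11)
W → [X:22] → X (22)
Return X→O: 28.
Total = 5 + 8 + 4 + 7 + 16 + 11 + 22 + 28 = 101.

Total distance 101 miles via the nearest-neighbour route O → Z → Y → V → A → S → W → X → O.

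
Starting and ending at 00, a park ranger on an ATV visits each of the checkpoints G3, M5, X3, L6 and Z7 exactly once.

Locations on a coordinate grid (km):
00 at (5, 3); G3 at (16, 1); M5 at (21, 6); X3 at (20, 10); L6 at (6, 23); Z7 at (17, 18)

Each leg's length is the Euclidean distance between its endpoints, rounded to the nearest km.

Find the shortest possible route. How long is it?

With 5 stops there are 5!/2 = 60 distinct round trips (a route and its reverse cost the same).
00→G3→M5→X3→L6→Z7→00: 11+7+4+19+12+19 = 72
00→G3→M5→X3→Z7→L6→00: 11+7+4+9+12+20 = 63
00→G3→M5→L6→X3→Z7→00: 11+7+23+19+9+19 = 88
00→G3→M5→L6→Z7→X3→00: 11+7+23+12+9+17 = 79
00→G3→M5→Z7→X3→L6→00: 11+7+13+9+19+20 = 79
00→G3→M5→Z7→L6→X3→00: 11+7+13+12+19+17 = 79
00→G3→X3→M5→L6→Z7→00: 11+10+4+23+12+19 = 79
00→G3→X3→M5→Z7→L6→00: 11+10+4+13+12+20 = 70
00→G3→X3→L6→M5→Z7→00: 11+10+19+23+13+19 = 95
00→G3→X3→L6→Z7→M5→00: 11+10+19+12+13+16 = 81
00→G3→X3→Z7→M5→L6→00: 11+10+9+13+23+20 = 86
00→G3→X3→Z7→L6→M5→00: 11+10+9+12+23+16 = 81
00→G3→L6→M5→X3→Z7→00: 11+24+23+4+9+19 = 90
00→G3→L6→M5→Z7→X3→00: 11+24+23+13+9+17 = 97
… (46 more)
The minimum is 63.
One optimal route: 00 → G3 → M5 → X3 → Z7 → L6 → 00 (or its reverse).

Shortest round trip = 63 km.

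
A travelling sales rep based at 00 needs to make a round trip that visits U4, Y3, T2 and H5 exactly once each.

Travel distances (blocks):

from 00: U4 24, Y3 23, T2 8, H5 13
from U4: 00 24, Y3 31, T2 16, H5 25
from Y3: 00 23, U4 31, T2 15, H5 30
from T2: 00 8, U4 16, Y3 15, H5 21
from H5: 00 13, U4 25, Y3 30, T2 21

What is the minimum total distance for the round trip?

Minimum total distance: 92 blocks.

With 4 stops there are 4!/2 = 12 distinct round trips (a route and its reverse cost the same).
00 → U4 → Y3 → T2 → H5 → 00: 24+31+15+21+13 = 104
00 → U4 → Y3 → H5 → T2 → 00: 24+31+30+21+8 = 114
00 → U4 → T2 → Y3 → H5 → 00: 24+16+15+30+13 = 98
00 → U4 → T2 → H5 → Y3 → 00: 24+16+21+30+23 = 114
00 → U4 → H5 → Y3 → T2 → 00: 24+25+30+15+8 = 102
00 → U4 → H5 → T2 → Y3 → 00: 24+25+21+15+23 = 108
00 → Y3 → U4 → T2 → H5 → 00: 23+31+16+21+13 = 104
00 → Y3 → U4 → H5 → T2 → 00: 23+31+25+21+8 = 108
00 → Y3 → T2 → U4 → H5 → 00: 23+15+16+25+13 = 92
00 → Y3 → H5 → U4 → T2 → 00: 23+30+25+16+8 = 102
00 → T2 → U4 → Y3 → H5 → 00: 8+16+31+30+13 = 98
00 → T2 → Y3 → U4 → H5 → 00: 8+15+31+25+13 = 92
The minimum is 92.
One optimal route: 00 → Y3 → T2 → U4 → H5 → 00 (or its reverse).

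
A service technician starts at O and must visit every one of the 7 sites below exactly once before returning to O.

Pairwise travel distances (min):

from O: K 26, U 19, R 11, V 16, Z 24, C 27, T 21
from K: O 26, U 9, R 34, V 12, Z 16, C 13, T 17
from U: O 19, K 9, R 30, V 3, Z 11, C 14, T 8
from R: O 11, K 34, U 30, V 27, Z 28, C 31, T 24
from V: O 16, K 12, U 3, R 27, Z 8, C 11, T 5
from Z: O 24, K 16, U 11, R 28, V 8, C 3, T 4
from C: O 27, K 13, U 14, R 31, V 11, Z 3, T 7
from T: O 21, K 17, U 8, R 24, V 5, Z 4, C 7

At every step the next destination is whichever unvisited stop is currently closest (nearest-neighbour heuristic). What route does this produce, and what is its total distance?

O → [R:11 / V:16 / U:19 / T:21 / Z:24 / K:26 / C:27] → R (11)
R → [T:24 / V:27 / Z:28 / U:30 / C:31 / K:34] → T (24)
T → [Z:4 / V:5 / C:7 / U:8 / K:17] → Z (4)
Z → [C:3 / V:8 / U:11 / K:16] → C (3)
C → [V:11 / K:13 / U:14] → V (11)
V → [U:3 / K:12] → U (3)
U → [K:9] → K (9)
Return K→O: 26.
Total = 11 + 24 + 4 + 3 + 11 + 3 + 9 + 26 = 91.

91 min along O → R → T → Z → C → V → U → K → O.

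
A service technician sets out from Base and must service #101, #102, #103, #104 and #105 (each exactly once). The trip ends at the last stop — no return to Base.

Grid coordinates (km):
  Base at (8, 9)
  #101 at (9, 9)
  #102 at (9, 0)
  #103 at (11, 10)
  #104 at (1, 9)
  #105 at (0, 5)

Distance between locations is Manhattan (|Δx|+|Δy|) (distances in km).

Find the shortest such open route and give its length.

34 km — the minimum one-way total.

There are 5! = 120 possible orderings.
Base - #101 - #102 - #103 - #104 - #105: 1+9+12+11+5 = 38
Base - #101 - #102 - #103 - #105 - #104: 1+9+12+16+5 = 43
Base - #101 - #102 - #104 - #103 - #105: 1+9+17+11+16 = 54
Base - #101 - #102 - #104 - #105 - #103: 1+9+17+5+16 = 48
Base - #101 - #102 - #105 - #103 - #104: 1+9+14+16+11 = 51
Base - #101 - #102 - #105 - #104 - #103: 1+9+14+5+11 = 40
Base - #101 - #103 - #102 - #104 - #105: 1+3+12+17+5 = 38
Base - #101 - #103 - #102 - #105 - #104: 1+3+12+14+5 = 35
Base - #101 - #103 - #104 - #102 - #105: 1+3+11+17+14 = 46
Base - #101 - #103 - #104 - #105 - #102: 1+3+11+5+14 = 34
Base - #101 - #103 - #105 - #102 - #104: 1+3+16+14+17 = 51
Base - #101 - #103 - #105 - #104 - #102: 1+3+16+5+17 = 42
Base - #101 - #104 - #102 - #103 - #105: 1+8+17+12+16 = 54
Base - #101 - #104 - #102 - #105 - #103: 1+8+17+14+16 = 56
… (106 more)
The minimum is 34.
One shortest path: Base → #101 → #103 → #104 → #105 → #102.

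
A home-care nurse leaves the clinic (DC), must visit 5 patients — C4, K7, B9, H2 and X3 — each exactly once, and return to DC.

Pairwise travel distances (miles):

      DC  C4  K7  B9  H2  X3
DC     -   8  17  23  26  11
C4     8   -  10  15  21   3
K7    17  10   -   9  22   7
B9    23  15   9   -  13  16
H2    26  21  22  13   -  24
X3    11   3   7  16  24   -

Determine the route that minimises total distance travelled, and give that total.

DC→C4→K7→B9→H2→X3→DC: 8+10+9+13+24+11 = 75
DC→C4→K7→B9→X3→H2→DC: 8+10+9+16+24+26 = 93
DC→C4→K7→H2→B9→X3→DC: 8+10+22+13+16+11 = 80
DC→C4→K7→H2→X3→B9→DC: 8+10+22+24+16+23 = 103
DC→C4→K7→X3→B9→H2→DC: 8+10+7+16+13+26 = 80
DC→C4→K7→X3→H2→B9→DC: 8+10+7+24+13+23 = 85
DC→C4→B9→K7→H2→X3→DC: 8+15+9+22+24+11 = 89
DC→C4→B9→K7→X3→H2→DC: 8+15+9+7+24+26 = 89
DC→C4→B9→H2→K7→X3→DC: 8+15+13+22+7+11 = 76
DC→C4→B9→H2→X3→K7→DC: 8+15+13+24+7+17 = 84
DC→C4→B9→X3→K7→H2→DC: 8+15+16+7+22+26 = 94
DC→C4→B9→X3→H2→K7→DC: 8+15+16+24+22+17 = 102
DC→C4→H2→K7→B9→X3→DC: 8+21+22+9+16+11 = 87
DC→C4→H2→K7→X3→B9→DC: 8+21+22+7+16+23 = 97
… (46 more)
DC→C4→X3→K7→B9→H2→DC: 8+3+7+9+13+26 = 66  ← best
The minimum is 66.
One optimal route: DC → C4 → X3 → K7 → B9 → H2 → DC (or its reverse).

Shortest round trip = 66 miles.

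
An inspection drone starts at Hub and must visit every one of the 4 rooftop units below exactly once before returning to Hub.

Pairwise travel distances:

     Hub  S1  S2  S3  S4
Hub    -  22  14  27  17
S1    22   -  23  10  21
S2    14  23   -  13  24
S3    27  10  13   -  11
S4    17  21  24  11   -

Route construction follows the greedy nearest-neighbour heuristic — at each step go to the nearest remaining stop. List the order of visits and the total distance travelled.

Hub → [S2:14 / S4:17 / S1:22 / S3:27] → S2 (14)
S2 → [S3:13 / S1:23 / S4:24] → S3 (13)
S3 → [S1:10 / S4:11] → S1 (10)
S1 → [S4:21] → S4 (21)
Return S4→Hub: 17.
Total = 14 + 13 + 10 + 21 + 17 = 75.

Total distance 75 via the nearest-neighbour route Hub → S2 → S3 → S1 → S4 → Hub.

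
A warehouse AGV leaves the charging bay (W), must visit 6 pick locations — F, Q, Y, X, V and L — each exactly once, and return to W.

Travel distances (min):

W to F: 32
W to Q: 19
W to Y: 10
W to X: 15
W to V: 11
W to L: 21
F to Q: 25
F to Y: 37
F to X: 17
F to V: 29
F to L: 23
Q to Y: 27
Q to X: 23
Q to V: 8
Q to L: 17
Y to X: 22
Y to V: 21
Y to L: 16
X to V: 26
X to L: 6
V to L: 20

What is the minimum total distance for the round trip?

Minimum total distance: 93 min.

There are 360 distinct closed tours to check (reversals are equivalent).
W→F→Q→Y→X→V→L→W: 32+25+27+22+26+20+21 = 173
W→F→Q→Y→X→L→V→W: 32+25+27+22+6+20+11 = 143
W→F→Q→Y→V→X→L→W: 32+25+27+21+26+6+21 = 158
W→F→Q→Y→V→L→X→W: 32+25+27+21+20+6+15 = 146
W→F→Q→Y→L→X→V→W: 32+25+27+16+6+26+11 = 143
W→F→Q→Y→L→V→X→W: 32+25+27+16+20+26+15 = 161
W→F→Q→X→Y→V→L→W: 32+25+23+22+21+20+21 = 164
W→F→Q→X→Y→L→V→W: 32+25+23+22+16+20+11 = 149
… (352 more)
W→Y→L→X→F→Q→V→W: 10+16+6+17+25+8+11 = 93  ← best
The minimum is 93.
One optimal route: W → Y → L → X → F → Q → V → W (or its reverse).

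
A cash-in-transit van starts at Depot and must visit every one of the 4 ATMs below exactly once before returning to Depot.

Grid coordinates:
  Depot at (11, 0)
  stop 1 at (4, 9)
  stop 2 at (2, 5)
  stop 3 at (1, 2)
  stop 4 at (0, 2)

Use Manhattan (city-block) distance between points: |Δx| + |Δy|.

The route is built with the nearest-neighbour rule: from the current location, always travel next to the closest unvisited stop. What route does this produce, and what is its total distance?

At Depot the remaining stops are stop 3 12, stop 4 13, stop 2 14, stop 1 16; go to stop 3.
At stop 3 the remaining stops are stop 4 1, stop 2 4, stop 1 10; go to stop 4.
At stop 4 the remaining stops are stop 2 5, stop 1 11; go to stop 2.
At stop 2 the remaining stops are stop 1 6; go to stop 1.
Return stop 1→Depot: 16.
Total = 12 + 1 + 5 + 6 + 16 = 40.

40 along Depot → stop 3 → stop 4 → stop 2 → stop 1 → Depot.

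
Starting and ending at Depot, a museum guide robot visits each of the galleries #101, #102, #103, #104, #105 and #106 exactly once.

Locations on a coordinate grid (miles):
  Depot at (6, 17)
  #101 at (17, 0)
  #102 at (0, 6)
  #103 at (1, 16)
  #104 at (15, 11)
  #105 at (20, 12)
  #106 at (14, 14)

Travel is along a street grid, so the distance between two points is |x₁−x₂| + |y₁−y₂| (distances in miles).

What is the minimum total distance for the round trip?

76 miles — the shortest possible round trip.

There are 360 distinct closed tours to check (reversals are equivalent).
Depot → #101 → #102 → #103 → #104 → #105 → #106 → Depot: 28+23+11+19+6+8+11 = 106
Depot → #101 → #102 → #103 → #104 → #106 → #105 → Depot: 28+23+11+19+4+8+19 = 112
Depot → #101 → #102 → #103 → #105 → #104 → #106 → Depot: 28+23+11+23+6+4+11 = 106
Depot → #101 → #102 → #103 → #105 → #106 → #104 → Depot: 28+23+11+23+8+4+15 = 112
Depot → #101 → #102 → #103 → #106 → #104 → #105 → Depot: 28+23+11+15+4+6+19 = 106
Depot → #101 → #102 → #103 → #106 → #105 → #104 → Depot: 28+23+11+15+8+6+15 = 106
Depot → #101 → #102 → #104 → #103 → #105 → #106 → Depot: 28+23+20+19+23+8+11 = 132
Depot → #101 → #102 → #104 → #103 → #106 → #105 → Depot: 28+23+20+19+15+8+19 = 132
… (352 more)
Depot → #103 → #102 → #101 → #105 → #104 → #106 → Depot: 6+11+23+15+6+4+11 = 76  ← best
The minimum is 76.
One optimal route: Depot → #103 → #102 → #101 → #105 → #104 → #106 → Depot (or its reverse).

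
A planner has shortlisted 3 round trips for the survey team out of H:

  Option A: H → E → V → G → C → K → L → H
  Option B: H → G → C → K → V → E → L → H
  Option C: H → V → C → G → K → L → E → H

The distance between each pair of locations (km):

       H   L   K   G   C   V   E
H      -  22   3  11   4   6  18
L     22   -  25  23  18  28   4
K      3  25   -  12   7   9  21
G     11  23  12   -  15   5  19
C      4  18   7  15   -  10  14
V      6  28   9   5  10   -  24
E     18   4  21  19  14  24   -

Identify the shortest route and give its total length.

Option A: 18 + 24 + 5 + 15 + 7 + 25 + 22 = 116
Option B: 11 + 15 + 7 + 9 + 24 + 4 + 22 = 92
Option C: 6 + 10 + 15 + 12 + 25 + 4 + 18 = 90

90 km — Option C is the shortest.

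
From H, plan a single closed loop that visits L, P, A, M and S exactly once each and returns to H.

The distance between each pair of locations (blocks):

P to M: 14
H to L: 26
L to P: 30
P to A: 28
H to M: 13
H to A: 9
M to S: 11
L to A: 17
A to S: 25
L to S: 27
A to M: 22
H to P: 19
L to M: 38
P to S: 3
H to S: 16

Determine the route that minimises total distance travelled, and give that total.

Shortest round trip = 83 blocks.

With 5 stops there are 5!/2 = 60 distinct round trips (a route and its reverse cost the same).
H - L - P - A - M - S - H: 26+30+28+22+11+16 = 133
H - L - P - A - S - M - H: 26+30+28+25+11+13 = 133
H - L - P - M - A - S - H: 26+30+14+22+25+16 = 133
H - L - P - M - S - A - H: 26+30+14+11+25+9 = 115
H - L - P - S - A - M - H: 26+30+3+25+22+13 = 119
H - L - P - S - M - A - H: 26+30+3+11+22+9 = 101
H - L - A - P - M - S - H: 26+17+28+14+11+16 = 112
H - L - A - P - S - M - H: 26+17+28+3+11+13 = 98
H - L - A - M - P - S - H: 26+17+22+14+3+16 = 98
H - L - A - M - S - P - H: 26+17+22+11+3+19 = 98
H - L - A - S - P - M - H: 26+17+25+3+14+13 = 98
H - L - A - S - M - P - H: 26+17+25+11+14+19 = 112
H - L - M - P - A - S - H: 26+38+14+28+25+16 = 147
H - L - M - P - S - A - H: 26+38+14+3+25+9 = 115
… (46 more)
H - A - L - P - S - M - H: 9+17+30+3+11+13 = 83  ← best
The minimum is 83.
One optimal route: H → A → L → P → S → M → H (or its reverse).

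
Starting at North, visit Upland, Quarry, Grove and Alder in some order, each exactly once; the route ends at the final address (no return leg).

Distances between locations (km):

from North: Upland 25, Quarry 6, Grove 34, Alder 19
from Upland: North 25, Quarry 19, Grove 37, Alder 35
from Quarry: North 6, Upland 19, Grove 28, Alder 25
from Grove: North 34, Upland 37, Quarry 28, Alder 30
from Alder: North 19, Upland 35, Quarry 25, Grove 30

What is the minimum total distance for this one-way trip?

There are 4! = 24 possible orderings.
North - Upland - Quarry - Grove - Alder: 25+19+28+30 = 102
North - Upland - Quarry - Alder - Grove: 25+19+25+30 = 99
North - Upland - Grove - Quarry - Alder: 25+37+28+25 = 115
North - Upland - Grove - Alder - Quarry: 25+37+30+25 = 117
North - Upland - Alder - Quarry - Grove: 25+35+25+28 = 113
North - Upland - Alder - Grove - Quarry: 25+35+30+28 = 118
North - Quarry - Upland - Grove - Alder: 6+19+37+30 = 92
North - Quarry - Upland - Alder - Grove: 6+19+35+30 = 90
North - Quarry - Grove - Upland - Alder: 6+28+37+35 = 106
North - Quarry - Grove - Alder - Upland: 6+28+30+35 = 99
North - Quarry - Alder - Upland - Grove: 6+25+35+37 = 103
North - Quarry - Alder - Grove - Upland: 6+25+30+37 = 98
North - Grove - Upland - Quarry - Alder: 34+37+19+25 = 115
North - Grove - Upland - Alder - Quarry: 34+37+35+25 = 131
… (10 more)
The minimum is 90.
One shortest path: North → Quarry → Upland → Alder → Grove.

Minimum one-way distance = 90 km.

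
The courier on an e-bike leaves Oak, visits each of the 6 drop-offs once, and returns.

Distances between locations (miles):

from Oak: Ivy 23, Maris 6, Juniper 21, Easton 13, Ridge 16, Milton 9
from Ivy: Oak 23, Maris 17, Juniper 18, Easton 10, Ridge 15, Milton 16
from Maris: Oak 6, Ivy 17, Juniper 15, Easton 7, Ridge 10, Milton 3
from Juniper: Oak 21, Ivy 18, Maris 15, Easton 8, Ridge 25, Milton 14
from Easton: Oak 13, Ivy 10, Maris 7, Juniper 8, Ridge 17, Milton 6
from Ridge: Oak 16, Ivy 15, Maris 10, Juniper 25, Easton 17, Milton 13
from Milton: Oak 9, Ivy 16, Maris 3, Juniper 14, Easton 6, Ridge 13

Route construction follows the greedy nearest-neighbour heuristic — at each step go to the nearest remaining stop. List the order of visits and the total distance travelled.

72 miles along Oak → Maris → Milton → Easton → Juniper → Ivy → Ridge → Oak.

At Oak the remaining stops are Maris 6, Milton 9, Easton 13, Ridge 16, Juniper 21, Ivy 23; go to Maris.
At Maris the remaining stops are Milton 3, Easton 7, Ridge 10, Juniper 15, Ivy 17; go to Milton.
At Milton the remaining stops are Easton 6, Ridge 13, Juniper 14, Ivy 16; go to Easton.
At Easton the remaining stops are Juniper 8, Ivy 10, Ridge 17; go to Juniper.
At Juniper the remaining stops are Ivy 18, Ridge 25; go to Ivy.
At Ivy the remaining stops are Ridge 15; go to Ridge.
Return Ridge→Oak: 16.
Total = 6 + 3 + 6 + 8 + 18 + 15 + 16 = 72.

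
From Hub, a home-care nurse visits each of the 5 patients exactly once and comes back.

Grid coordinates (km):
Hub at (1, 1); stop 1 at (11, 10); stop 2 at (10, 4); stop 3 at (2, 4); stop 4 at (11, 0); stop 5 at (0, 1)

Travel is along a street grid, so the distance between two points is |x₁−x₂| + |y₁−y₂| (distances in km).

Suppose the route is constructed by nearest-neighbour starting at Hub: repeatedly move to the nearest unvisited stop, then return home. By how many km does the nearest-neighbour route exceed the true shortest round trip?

The nearest-neighbour route is 6 km longer than optimal.

From Hub: stop 5=1, stop 3=4, stop 4=11, stop 2=12, stop 1=19 → choose stop 5 (1).
From stop 5: stop 3=5, stop 4=12, stop 2=13, stop 1=20 → choose stop 3 (5).
From stop 3: stop 2=8, stop 4=13, stop 1=15 → choose stop 2 (8).
From stop 2: stop 4=5, stop 1=7 → choose stop 4 (5).
From stop 4: stop 1=10 → choose stop 1 (10).
NN route Hub → stop 5 → stop 3 → stop 2 → stop 4 → stop 1 → Hub costs 48.
Optimal: Hub → stop 3 → stop 2 → stop 1 → stop 4 → stop 5 → Hub costs 42 (by enumerating all 60 distinct tours).
Excess = 48 − 42 = 6.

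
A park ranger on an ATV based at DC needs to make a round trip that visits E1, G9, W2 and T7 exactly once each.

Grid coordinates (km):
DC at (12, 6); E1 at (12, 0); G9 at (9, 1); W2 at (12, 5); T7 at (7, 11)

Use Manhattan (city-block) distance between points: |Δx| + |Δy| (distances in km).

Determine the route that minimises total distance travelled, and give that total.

32 km — the shortest possible round trip.

DC-E1-G9-W2-T7-DC: 6+4+7+11+10 = 38
DC-E1-G9-T7-W2-DC: 6+4+12+11+1 = 34
DC-E1-W2-G9-T7-DC: 6+5+7+12+10 = 40
DC-E1-W2-T7-G9-DC: 6+5+11+12+8 = 42
DC-E1-T7-G9-W2-DC: 6+16+12+7+1 = 42
DC-E1-T7-W2-G9-DC: 6+16+11+7+8 = 48
DC-G9-E1-W2-T7-DC: 8+4+5+11+10 = 38
DC-G9-E1-T7-W2-DC: 8+4+16+11+1 = 40
DC-G9-W2-E1-T7-DC: 8+7+5+16+10 = 46
DC-G9-T7-E1-W2-DC: 8+12+16+5+1 = 42
DC-W2-E1-G9-T7-DC: 1+5+4+12+10 = 32
DC-W2-G9-E1-T7-DC: 1+7+4+16+10 = 38
The minimum is 32.
One optimal route: DC → W2 → E1 → G9 → T7 → DC (or its reverse).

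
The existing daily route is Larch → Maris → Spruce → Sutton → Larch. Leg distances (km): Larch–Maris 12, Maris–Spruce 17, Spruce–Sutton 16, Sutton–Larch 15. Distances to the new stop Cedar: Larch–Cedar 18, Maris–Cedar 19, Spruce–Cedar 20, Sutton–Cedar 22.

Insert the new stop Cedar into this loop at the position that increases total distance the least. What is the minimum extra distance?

Minimum extra distance: 22 km, inserting Cedar between Maris and Spruce.

Insertion cost between consecutive stops i–j is d(i,Cedar) + d(Cedar,j) − d(i,j):
  between Larch and Maris: 18 + 19 − 12 = 25
  between Maris and Spruce: 19 + 20 − 17 = 22
  between Spruce and Sutton: 20 + 22 − 16 = 26
  between Sutton and Larch: 22 + 18 − 15 = 25
Cheapest insertion is between Maris and Spruce, adding 22.
New total = 60 + 22 = 82.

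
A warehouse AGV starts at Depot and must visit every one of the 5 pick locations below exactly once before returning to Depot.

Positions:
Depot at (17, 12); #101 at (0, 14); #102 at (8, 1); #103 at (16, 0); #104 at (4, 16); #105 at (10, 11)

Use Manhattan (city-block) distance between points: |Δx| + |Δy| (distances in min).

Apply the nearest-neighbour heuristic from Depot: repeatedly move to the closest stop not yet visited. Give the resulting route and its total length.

Depot → [#105:8 / #103:13 / #104:17 / #101:19 / #102:20] → #105 (8)
#105 → [#104:11 / #102:12 / #101:13 / #103:17] → #104 (11)
#104 → [#101:6 / #102:19 / #103:28] → #101 (6)
#101 → [#102:21 / #103:30] → #102 (21)
#102 → [#103:9] → #103 (9)
Return #103→Depot: 13.
Total = 8 + 11 + 6 + 21 + 9 + 13 = 68.

68 min along Depot → #105 → #104 → #101 → #102 → #103 → Depot.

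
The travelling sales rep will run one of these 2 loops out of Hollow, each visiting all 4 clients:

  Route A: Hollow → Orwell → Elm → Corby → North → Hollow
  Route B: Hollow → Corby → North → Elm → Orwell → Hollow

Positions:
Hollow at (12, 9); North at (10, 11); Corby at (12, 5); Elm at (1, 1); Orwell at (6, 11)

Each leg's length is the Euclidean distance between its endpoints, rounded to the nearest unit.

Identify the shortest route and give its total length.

Shortest is Route A, total 38.

Route A: 6 + 11 + 12 + 6 + 3 = 38
Route B: 4 + 6 + 13 + 11 + 6 = 40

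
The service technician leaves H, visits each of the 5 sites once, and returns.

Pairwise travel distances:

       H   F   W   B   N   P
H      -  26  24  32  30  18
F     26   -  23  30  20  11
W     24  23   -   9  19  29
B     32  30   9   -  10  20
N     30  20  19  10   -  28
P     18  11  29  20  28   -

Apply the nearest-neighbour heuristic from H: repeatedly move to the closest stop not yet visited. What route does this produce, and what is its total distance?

At H the remaining stops are P 18, W 24, F 26, N 30, B 32; go to P.
At P the remaining stops are F 11, B 20, N 28, W 29; go to F.
At F the remaining stops are N 20, W 23, B 30; go to N.
At N the remaining stops are B 10, W 19; go to B.
At B the remaining stops are W 9; go to W.
Return W→H: 24.
Total = 18 + 11 + 20 + 10 + 9 + 24 = 92.

92 along H → P → F → N → B → W → H.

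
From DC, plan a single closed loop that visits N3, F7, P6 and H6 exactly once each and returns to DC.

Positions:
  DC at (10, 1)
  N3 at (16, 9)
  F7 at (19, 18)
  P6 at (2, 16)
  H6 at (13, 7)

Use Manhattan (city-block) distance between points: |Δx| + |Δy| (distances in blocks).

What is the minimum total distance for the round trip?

Shortest round trip = 68 blocks.

With 4 stops there are 4!/2 = 12 distinct round trips (a route and its reverse cost the same).
DC - N3 - F7 - P6 - H6 - DC: 14+12+19+20+9 = 74
DC - N3 - F7 - H6 - P6 - DC: 14+12+17+20+23 = 86
DC - N3 - P6 - F7 - H6 - DC: 14+21+19+17+9 = 80
DC - N3 - P6 - H6 - F7 - DC: 14+21+20+17+26 = 98
DC - N3 - H6 - F7 - P6 - DC: 14+5+17+19+23 = 78
DC - N3 - H6 - P6 - F7 - DC: 14+5+20+19+26 = 84
DC - F7 - N3 - P6 - H6 - DC: 26+12+21+20+9 = 88
DC - F7 - N3 - H6 - P6 - DC: 26+12+5+20+23 = 86
DC - F7 - P6 - N3 - H6 - DC: 26+19+21+5+9 = 80
DC - F7 - H6 - N3 - P6 - DC: 26+17+5+21+23 = 92
DC - P6 - N3 - F7 - H6 - DC: 23+21+12+17+9 = 82
DC - P6 - F7 - N3 - H6 - DC: 23+19+12+5+9 = 68
The minimum is 68.
One optimal route: DC → P6 → F7 → N3 → H6 → DC (or its reverse).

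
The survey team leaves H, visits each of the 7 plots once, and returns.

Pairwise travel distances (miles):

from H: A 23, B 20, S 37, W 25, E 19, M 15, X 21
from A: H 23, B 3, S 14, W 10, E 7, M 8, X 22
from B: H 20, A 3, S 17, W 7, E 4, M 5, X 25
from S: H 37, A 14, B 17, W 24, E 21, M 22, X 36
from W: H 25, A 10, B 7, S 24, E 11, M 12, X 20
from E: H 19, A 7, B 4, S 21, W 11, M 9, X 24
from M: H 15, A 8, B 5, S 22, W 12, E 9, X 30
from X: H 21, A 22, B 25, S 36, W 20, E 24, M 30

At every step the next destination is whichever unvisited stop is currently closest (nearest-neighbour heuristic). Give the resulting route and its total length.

At H the remaining stops are M 15, E 19, B 20, X 21, A 23, W 25, S 37; go to M.
At M the remaining stops are B 5, A 8, E 9, W 12, S 22, X 30; go to B.
At B the remaining stops are A 3, E 4, W 7, S 17, X 25; go to A.
At A the remaining stops are E 7, W 10, S 14, X 22; go to E.
At E the remaining stops are W 11, S 21, X 24; go to W.
At W the remaining stops are X 20, S 24; go to X.
At X the remaining stops are S 36; go to S.
Return S→H: 37.
Total = 15 + 5 + 3 + 7 + 11 + 20 + 36 + 37 = 134.

Nearest-neighbour total = 134 miles; route H → M → B → A → E → W → X → S → H.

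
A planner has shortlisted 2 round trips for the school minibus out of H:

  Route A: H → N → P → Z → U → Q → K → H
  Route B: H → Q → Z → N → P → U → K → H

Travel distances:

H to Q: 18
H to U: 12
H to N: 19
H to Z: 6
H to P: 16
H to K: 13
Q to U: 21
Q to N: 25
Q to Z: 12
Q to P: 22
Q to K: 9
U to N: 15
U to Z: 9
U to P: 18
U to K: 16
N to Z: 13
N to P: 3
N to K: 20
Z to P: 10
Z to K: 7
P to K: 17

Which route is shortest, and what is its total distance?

Shortest is Route A, total 84.

Route A: 19 + 3 + 10 + 9 + 21 + 9 + 13 = 84
Route B: 18 + 12 + 13 + 3 + 18 + 16 + 13 = 93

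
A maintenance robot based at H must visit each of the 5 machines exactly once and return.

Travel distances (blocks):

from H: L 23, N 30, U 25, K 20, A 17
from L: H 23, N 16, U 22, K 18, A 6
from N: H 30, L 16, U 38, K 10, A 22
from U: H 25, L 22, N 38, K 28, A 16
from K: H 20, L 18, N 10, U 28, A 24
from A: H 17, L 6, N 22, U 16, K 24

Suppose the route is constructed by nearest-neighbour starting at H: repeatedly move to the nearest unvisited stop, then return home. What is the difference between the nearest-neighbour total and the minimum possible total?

9 blocks longer than the optimal tour.

From H: A=17, K=20, L=23, U=25, N=30 → choose A (17).
From A: L=6, U=16, N=22, K=24 → choose L (6).
From L: N=16, K=18, U=22 → choose N (16).
From N: K=10, U=38 → choose K (10).
From K: U=28 → choose U (28).
NN route H → A → L → N → K → U → H costs 102.
Optimal: H → U → A → L → N → K → H costs 93 (by enumerating all 60 distinct tours).
Excess = 102 − 93 = 9.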